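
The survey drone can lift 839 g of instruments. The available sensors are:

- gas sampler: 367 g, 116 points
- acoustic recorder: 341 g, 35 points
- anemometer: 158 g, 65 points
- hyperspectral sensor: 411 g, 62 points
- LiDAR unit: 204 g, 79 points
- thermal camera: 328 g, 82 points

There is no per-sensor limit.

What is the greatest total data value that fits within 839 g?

339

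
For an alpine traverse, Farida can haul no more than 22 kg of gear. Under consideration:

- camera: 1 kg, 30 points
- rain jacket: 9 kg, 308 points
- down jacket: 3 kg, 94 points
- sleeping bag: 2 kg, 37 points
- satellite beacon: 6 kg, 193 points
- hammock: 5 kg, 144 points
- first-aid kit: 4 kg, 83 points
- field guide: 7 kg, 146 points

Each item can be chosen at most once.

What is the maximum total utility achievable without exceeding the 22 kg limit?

682

Filling by ratio: camera + rain jacket + down jacket + sleeping bag + satellite beacon for 662, with 1 kg left unused.
Dropping camera and down jacket frees 4 kg; slotting in hammock (5 kg) lifts the total to 682 at 22 kg.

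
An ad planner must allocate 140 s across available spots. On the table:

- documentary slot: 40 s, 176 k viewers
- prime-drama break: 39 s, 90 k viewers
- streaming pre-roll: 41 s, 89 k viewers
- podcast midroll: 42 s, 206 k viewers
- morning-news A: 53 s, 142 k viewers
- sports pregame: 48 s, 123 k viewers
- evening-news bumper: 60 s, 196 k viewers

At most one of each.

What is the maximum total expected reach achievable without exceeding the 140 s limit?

Density check — podcast midroll 4.90, documentary slot 4.40, evening-news bumper 3.27 are the best per s.
Best packing: documentary slot + podcast midroll + morning-news A — 135 s, 524 total.

524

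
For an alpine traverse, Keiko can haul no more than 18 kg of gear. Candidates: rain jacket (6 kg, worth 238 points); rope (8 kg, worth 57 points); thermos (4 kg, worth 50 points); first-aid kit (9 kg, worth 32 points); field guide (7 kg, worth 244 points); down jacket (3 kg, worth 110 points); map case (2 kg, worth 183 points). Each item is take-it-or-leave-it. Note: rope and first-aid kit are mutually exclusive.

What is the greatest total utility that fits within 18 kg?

775

Best packing: rain jacket + field guide + down jacket + map case — 18 kg, 775 total.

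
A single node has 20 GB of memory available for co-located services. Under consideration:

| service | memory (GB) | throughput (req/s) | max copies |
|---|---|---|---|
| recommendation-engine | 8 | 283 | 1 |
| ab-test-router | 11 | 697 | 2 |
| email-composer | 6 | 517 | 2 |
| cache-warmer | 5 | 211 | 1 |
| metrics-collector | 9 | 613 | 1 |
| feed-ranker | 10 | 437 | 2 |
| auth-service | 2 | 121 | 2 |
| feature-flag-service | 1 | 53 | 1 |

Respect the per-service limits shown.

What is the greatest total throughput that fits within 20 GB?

Taking the top-ratio services first gives 2×email-composer + 2×auth-service + feature-flag-service for 1329 (17 GB).
The 6 GB tied up in email-composer is better spent on metrics-collector — total rises to 1425 (20 GB).
No other feasible combination exceeds 1425.

1425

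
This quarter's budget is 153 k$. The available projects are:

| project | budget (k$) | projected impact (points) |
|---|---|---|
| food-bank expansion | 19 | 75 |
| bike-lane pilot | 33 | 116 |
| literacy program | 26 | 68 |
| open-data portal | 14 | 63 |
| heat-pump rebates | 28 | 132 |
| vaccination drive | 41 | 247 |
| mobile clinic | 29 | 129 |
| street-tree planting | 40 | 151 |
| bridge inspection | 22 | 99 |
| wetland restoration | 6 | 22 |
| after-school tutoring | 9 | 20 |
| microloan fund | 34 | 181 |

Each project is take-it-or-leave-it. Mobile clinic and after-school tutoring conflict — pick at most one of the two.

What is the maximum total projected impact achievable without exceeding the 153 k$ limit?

Greedy by ratio would take open-data portal + heat-pump rebates + vaccination drive + bridge inspection + wetland restoration + microloan fund: 145 k$ used, total 744.
Replace bridge inspection with mobile clinic: the trade gains 30 net, giving 774 at 152 k$.
No other feasible combination exceeds 774.

774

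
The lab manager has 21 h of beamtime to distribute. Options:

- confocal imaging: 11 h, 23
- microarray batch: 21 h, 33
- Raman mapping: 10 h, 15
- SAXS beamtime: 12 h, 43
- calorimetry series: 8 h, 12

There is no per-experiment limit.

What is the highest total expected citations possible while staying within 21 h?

By expected citations per h: SAXS beamtime 3.58, confocal imaging 2.09, microarray batch 1.57 lead.
Taking SAXS beamtime + calorimetry series: 20 h used, 55 in expected citations.
No other feasible combination exceeds 55.

55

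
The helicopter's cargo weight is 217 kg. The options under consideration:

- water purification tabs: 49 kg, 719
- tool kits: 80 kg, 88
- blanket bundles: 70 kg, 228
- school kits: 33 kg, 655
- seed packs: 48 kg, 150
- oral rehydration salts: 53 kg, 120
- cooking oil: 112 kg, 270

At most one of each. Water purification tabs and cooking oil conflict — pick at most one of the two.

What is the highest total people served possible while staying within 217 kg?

Taking water purification tabs + blanket bundles + school kits + seed packs: 200 kg used, 1752 in people served.
Runner-up water purification tabs + blanket bundles + school kits + oral rehydration salts tops out at 1722.

1752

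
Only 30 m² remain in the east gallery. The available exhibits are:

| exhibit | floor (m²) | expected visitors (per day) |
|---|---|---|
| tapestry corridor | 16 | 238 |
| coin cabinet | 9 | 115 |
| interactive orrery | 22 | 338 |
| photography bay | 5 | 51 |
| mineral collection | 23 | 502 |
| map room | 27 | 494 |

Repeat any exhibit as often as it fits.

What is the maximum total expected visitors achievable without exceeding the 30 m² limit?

Photography bay + mineral collection uses 28 of the 30 m² and totals 553.

553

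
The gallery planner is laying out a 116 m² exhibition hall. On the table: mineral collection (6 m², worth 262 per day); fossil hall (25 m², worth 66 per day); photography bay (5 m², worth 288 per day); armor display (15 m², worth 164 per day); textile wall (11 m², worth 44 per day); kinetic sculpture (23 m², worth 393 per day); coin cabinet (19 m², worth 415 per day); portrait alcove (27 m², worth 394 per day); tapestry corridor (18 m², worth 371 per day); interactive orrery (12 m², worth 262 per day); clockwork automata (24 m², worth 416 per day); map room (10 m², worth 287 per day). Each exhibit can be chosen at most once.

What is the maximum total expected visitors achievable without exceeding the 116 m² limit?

Density check — photography bay 57.60, mineral collection 43.67, map room 28.70, coin cabinet 21.84 are the best per m².
Greedy by ratio would take mineral collection + photography bay + armor display + coin cabinet + tapestry corridor + interactive orrery + clockwork automata + map room: 109 m² used, total 2465.
Replace tapestry corridor with kinetic sculpture: the trade gains 22 net, giving 2487 at 114 m².

2487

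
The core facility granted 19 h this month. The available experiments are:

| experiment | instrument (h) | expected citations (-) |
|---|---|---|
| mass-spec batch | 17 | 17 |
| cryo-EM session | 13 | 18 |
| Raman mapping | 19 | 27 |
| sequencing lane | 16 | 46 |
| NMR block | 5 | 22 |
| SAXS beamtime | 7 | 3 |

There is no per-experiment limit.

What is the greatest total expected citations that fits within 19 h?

Best packing: 3×NMR block — 15 h, 66 total.
The spare 4 h is too small for any remaining experiment, and no exchange beats 66.

66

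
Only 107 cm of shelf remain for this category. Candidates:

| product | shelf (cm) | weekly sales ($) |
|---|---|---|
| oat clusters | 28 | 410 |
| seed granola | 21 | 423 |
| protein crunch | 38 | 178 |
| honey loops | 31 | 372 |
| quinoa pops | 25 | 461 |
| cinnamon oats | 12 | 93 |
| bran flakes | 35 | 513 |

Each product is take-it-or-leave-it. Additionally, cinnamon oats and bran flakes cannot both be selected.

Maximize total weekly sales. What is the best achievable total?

1666

Best packing: oat clusters + seed granola + honey loops + quinoa pops — 105 cm, 1666 total.
No other feasible combination exceeds 1666.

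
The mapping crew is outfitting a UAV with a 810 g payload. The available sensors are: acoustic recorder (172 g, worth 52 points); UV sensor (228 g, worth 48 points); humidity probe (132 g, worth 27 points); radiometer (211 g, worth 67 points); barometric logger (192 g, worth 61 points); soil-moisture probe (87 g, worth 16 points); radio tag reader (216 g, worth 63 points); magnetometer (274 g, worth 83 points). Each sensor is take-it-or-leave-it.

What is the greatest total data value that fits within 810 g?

243

Greedy by ratio would take humidity probe + radiometer + barometric logger + magnetometer: 809 g used, total 238.
The 406 g tied up in humidity probe and magnetometer is better spent on acoustic recorder + radio tag reader — total rises to 243 (791 g).
Next best is humidity probe + radiometer + barometric logger + magnetometer at 238 (809 g) — short by 5.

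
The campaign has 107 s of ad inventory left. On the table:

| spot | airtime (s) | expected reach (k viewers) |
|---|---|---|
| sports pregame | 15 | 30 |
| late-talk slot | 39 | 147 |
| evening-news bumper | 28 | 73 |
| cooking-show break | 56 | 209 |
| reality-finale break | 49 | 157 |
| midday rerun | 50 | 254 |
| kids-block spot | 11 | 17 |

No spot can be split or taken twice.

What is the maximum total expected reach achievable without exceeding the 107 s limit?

463

Filling by ratio: sports pregame + late-talk slot + midday rerun for 431, with 3 s left unused.
Dropping sports pregame and late-talk slot frees 54 s; slotting in cooking-show break (56 s) lifts the total to 463 at 106 s.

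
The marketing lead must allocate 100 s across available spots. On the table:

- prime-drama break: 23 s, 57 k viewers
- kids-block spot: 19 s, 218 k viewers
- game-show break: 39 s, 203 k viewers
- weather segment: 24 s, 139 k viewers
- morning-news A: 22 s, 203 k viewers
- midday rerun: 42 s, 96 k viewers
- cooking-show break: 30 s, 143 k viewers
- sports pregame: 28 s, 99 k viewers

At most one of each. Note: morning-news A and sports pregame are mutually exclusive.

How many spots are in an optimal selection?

4

The maximum expected reach within 100 s is 703.
For example kids-block spot + weather segment + morning-news A + cooking-show break achieves it, using 95 s.
Every optimal selection uses 4 spots.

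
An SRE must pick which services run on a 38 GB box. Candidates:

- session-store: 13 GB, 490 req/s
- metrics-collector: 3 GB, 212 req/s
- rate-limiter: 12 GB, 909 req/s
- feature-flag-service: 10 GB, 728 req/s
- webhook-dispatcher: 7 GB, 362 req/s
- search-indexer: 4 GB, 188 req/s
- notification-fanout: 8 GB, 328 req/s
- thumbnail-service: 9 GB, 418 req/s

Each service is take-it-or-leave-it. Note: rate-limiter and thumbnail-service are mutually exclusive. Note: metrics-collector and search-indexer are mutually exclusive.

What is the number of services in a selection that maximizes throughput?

4

Optimal total is 2339.
One optimal bundle: session-store + metrics-collector + rate-limiter + feature-flag-service (38 GB).
Any selection reaching 2339 contains exactly 4 services.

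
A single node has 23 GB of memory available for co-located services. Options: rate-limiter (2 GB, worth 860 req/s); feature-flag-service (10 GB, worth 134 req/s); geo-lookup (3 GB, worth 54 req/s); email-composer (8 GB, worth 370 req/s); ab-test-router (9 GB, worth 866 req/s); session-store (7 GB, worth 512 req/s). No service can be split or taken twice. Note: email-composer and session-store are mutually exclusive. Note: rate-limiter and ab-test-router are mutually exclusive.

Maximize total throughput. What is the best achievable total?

1560

Taking rate-limiter + feature-flag-service + geo-lookup + session-store: 22 GB used, 1560 in throughput.
The spare 1 GB is too small for any remaining service, and no feasible exchange beats 1560.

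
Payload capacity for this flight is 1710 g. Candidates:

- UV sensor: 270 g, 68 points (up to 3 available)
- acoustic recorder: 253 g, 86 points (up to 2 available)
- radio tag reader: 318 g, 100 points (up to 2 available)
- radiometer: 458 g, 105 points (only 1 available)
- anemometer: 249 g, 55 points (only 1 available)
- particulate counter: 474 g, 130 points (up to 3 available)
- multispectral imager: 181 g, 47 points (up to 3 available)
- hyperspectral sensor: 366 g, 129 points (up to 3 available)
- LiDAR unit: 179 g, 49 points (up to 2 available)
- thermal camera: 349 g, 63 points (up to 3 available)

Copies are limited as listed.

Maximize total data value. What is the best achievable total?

573

A density-first pass picks 2×acoustic recorder + 3×hyperspectral sensor — 559 at 1604 g.
Replace acoustic recorder with radio tag reader: the trade gains 14 net, giving 573 at 1669 g.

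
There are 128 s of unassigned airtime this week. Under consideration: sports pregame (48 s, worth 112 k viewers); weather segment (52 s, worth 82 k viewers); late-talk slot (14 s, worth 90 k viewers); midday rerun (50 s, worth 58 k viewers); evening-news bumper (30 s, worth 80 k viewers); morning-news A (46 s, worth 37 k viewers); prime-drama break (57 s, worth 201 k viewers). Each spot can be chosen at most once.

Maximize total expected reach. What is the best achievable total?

403

Filling by ratio: late-talk slot + evening-news bumper + prime-drama break for 371, with 27 s left unused.
The 30 s tied up in evening-news bumper is better spent on sports pregame — total rises to 403 (119 s).
No other feasible combination exceeds 403.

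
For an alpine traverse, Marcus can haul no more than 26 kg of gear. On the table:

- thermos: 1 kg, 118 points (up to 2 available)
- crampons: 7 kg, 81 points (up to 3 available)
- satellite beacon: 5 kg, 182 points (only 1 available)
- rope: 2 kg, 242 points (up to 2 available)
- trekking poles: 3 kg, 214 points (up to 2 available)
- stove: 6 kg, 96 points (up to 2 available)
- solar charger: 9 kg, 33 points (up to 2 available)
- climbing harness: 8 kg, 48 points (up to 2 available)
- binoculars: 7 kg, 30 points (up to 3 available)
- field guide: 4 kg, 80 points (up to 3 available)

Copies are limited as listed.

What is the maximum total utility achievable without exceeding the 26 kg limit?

The ratio ordering already packs tightly: 2×thermos + satellite beacon + 2×rope + 2×trekking poles + 2×field guide, 25 kg, 1490.
Nothing else within 26 kg beats 1490.

1490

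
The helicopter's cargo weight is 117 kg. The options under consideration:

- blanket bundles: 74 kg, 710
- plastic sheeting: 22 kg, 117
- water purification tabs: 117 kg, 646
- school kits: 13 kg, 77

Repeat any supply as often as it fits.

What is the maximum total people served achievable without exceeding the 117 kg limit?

Blanket bundles + 3×school kits uses 113 of the 117 kg and totals 941.
Every other selection either busts 117 kg or fails to beat 941.

941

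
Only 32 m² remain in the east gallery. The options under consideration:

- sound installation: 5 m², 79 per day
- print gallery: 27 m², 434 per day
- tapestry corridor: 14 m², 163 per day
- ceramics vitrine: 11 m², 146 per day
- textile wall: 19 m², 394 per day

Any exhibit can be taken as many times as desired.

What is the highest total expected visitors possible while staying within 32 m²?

552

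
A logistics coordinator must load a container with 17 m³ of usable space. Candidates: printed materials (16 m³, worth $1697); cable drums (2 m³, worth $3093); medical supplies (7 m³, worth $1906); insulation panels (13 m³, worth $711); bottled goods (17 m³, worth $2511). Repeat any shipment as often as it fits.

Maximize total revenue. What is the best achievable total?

24744

Best packing: 8×cable drums — 16 m³, 24744 total.
Every other selection either busts 17 m³ or fails to beat 24744.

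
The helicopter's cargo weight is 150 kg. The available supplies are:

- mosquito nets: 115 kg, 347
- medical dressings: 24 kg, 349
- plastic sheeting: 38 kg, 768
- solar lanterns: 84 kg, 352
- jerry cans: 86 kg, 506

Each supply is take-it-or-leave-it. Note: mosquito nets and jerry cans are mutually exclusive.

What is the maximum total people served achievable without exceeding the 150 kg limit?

1623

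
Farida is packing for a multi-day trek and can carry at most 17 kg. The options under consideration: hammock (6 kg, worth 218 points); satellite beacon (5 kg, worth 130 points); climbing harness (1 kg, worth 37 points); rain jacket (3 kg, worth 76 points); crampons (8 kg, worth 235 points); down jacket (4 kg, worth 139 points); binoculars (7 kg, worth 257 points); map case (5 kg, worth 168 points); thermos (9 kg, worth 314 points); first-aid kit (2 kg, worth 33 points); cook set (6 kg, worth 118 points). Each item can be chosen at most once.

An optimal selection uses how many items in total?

3

Optimal total is 614.
For example hammock + down jacket + binoculars achieves it, using 17 kg.
Any selection reaching 614 contains exactly 3 items.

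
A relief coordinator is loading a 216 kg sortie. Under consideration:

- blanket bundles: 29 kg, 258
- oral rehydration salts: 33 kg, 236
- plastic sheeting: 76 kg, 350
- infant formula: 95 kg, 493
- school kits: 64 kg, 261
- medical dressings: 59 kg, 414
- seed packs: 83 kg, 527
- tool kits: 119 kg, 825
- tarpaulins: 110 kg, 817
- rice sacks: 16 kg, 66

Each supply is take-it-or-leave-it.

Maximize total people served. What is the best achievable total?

Ranking by ratio (people served/kg): blanket bundles 8.90, tarpaulins 7.43, oral rehydration salts 7.15.
Filling by ratio: blanket bundles + oral rehydration salts + tarpaulins + rice sacks for 1377, with 28 kg left unused.
Replace oral rehydration salts with medical dressings: the trade gains 178 net, giving 1555 at 214 kg.
Runner-up blanket bundles + medical dressings + tool kits tops out at 1497.

1555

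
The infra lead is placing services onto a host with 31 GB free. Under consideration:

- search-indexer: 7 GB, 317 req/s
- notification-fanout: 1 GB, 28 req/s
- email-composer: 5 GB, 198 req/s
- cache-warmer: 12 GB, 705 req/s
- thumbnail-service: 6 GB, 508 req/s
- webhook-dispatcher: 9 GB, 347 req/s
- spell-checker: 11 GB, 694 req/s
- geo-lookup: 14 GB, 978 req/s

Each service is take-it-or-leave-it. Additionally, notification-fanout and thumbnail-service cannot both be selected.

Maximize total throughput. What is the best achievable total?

2180

Thumbnail-service + spell-checker + geo-lookup uses 31 of the 31 GB and totals 2180.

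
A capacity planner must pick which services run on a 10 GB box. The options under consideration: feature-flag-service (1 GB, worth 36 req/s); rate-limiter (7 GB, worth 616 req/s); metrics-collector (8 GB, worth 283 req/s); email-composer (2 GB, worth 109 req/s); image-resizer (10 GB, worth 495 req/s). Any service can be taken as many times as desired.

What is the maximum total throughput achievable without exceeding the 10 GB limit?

By throughput per GB: rate-limiter 88.00, email-composer 54.50, image-resizer 49.50 lead.
Best packing: feature-flag-service + rate-limiter + email-composer — 10 GB, 761 total.
That's the maximum — no swap from here does better than 761.

761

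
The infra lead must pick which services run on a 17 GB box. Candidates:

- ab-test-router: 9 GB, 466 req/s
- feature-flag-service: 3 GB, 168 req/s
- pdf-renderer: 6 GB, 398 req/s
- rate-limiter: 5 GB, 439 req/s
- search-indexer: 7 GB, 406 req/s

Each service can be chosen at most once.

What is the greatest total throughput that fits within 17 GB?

1073

By throughput per GB: rate-limiter 87.80, pdf-renderer 66.33, search-indexer 58.00 lead.
A density-first pass picks feature-flag-service + pdf-renderer + rate-limiter — 1005 at 14 GB.
Replace pdf-renderer with ab-test-router: the trade gains 68 net, giving 1073 at 17 GB.
Next best is feature-flag-service + rate-limiter + search-indexer at 1013 (15 GB) — short by 60.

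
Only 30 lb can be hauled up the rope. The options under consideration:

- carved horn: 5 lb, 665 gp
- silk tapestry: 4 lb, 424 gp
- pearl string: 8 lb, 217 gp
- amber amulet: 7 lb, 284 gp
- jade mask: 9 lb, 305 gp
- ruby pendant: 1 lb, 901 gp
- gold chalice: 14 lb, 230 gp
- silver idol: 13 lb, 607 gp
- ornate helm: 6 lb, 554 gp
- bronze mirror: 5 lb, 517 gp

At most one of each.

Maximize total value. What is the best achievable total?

3366

Greedy by ratio would take carved horn + silk tapestry + amber amulet + ruby pendant + ornate helm + bronze mirror: 28 lb used, total 3345.
Replace amber amulet with jade mask: the trade gains 21 net, giving 3366 at 30 lb.
Runner-up carved horn + silk tapestry + amber amulet + ruby pendant + ornate helm + bronze mirror tops out at 3345.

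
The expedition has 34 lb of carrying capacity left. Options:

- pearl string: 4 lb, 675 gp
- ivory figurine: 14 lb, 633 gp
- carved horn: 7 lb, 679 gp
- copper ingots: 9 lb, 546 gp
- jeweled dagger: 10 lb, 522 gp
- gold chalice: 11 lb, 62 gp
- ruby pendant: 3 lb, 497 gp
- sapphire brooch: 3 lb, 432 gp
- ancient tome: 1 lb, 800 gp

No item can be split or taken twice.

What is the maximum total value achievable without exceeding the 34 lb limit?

3719

Filling by ratio: pearl string + carved horn + copper ingots + ruby pendant + sapphire brooch + ancient tome for 3629, with 7 lb left unused.
Dropping sapphire brooch frees 3 lb; slotting in jeweled dagger (10 lb) lifts the total to 3719 at 34 lb.
An exhaustive check of the 512 subsets confirms 3719.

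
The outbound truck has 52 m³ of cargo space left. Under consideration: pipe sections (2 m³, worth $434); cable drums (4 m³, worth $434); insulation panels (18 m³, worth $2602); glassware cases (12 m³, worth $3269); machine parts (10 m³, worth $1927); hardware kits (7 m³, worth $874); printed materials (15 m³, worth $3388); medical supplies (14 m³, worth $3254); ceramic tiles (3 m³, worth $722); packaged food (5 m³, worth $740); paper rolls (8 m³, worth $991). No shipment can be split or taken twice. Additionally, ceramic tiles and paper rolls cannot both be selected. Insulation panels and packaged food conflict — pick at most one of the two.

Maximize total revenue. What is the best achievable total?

The ratio heuristic lands on pipe sections + glassware cases + printed materials + medical supplies + ceramic tiles + packaged food (11807) but leaves 1 m³ idle.
Dropping pipe sections and ceramic tiles and packaged food frees 10 m³; slotting in machine parts (10 m³) lifts the total to 11838 at 51 m³.
That's the maximum — no feasible swap from here does better than 11838.

11838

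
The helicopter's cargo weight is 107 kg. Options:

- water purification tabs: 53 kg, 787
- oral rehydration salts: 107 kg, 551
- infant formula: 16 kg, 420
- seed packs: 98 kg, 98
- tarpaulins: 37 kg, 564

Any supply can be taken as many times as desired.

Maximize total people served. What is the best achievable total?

2520

Density check — infant formula 26.25, tarpaulins 15.24, water purification tabs 14.85, oral rehydration salts 5.15 are the best per kg.
The ratio ordering already packs tightly: 6×infant formula, 96 kg, 2520.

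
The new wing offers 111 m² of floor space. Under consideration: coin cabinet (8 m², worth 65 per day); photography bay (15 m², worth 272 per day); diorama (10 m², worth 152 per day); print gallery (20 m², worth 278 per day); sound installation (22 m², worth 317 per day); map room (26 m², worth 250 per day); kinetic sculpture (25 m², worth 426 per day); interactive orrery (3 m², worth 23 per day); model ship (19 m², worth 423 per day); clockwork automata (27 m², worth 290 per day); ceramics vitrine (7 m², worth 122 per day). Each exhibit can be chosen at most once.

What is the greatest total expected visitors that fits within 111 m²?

1868

Filling by ratio: coin cabinet + photography bay + diorama + sound installation + kinetic sculpture + interactive orrery + model ship + ceramics vitrine for 1800, with 2 m² left unused.
The 18 m² tied up in coin cabinet and interactive orrery and ceramics vitrine is better spent on print gallery — total rises to 1868 (111 m²).
That's the maximum — no swap from here does better than 1868.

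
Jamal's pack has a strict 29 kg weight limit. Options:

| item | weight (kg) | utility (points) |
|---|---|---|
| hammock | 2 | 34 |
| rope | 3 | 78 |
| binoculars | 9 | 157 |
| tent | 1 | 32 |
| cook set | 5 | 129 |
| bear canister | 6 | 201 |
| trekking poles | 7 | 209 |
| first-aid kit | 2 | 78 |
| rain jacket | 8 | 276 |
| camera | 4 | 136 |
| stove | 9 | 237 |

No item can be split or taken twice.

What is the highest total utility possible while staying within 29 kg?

934

A density-first pass picks tent + bear canister + trekking poles + first-aid kit + rain jacket + camera — 932 at 28 kg.
Dropping tent frees 1 kg; slotting in hammock (2 kg) lifts the total to 934 at 29 kg.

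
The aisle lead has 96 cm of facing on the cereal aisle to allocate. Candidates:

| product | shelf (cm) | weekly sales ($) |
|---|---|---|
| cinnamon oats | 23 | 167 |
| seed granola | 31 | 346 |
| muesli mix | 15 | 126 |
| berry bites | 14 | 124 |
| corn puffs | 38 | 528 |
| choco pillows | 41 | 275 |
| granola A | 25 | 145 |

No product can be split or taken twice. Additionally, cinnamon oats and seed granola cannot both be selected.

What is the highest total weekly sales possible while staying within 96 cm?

Taking the top-ratio products first gives seed granola + berry bites + corn puffs for 998 (83 cm).
The 14 cm tied up in berry bites is better spent on granola A — total rises to 1019 (94 cm).
Every other selection either busts 96 cm or breaks a pairing rule or fails to beat 1019.

1019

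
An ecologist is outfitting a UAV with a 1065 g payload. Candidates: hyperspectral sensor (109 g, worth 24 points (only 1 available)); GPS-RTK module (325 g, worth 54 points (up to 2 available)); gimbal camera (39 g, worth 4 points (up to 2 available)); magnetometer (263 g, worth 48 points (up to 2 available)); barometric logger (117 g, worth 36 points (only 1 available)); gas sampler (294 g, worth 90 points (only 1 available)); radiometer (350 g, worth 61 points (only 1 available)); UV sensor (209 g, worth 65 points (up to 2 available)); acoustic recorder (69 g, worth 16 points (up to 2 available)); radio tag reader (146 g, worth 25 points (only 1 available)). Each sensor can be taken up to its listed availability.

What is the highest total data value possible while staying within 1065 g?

Filling by ratio: 2×gimbal camera + barometric logger + gas sampler + 2×UV sensor + 2×acoustic recorder for 296, with 20 g left unused.
Dropping gimbal camera and acoustic recorder frees 108 g; slotting in hyperspectral sensor (109 g) lifts the total to 300 at 1046 g.
The spare 19 g is too small for any remaining sensor, and no exchange beats 300.

300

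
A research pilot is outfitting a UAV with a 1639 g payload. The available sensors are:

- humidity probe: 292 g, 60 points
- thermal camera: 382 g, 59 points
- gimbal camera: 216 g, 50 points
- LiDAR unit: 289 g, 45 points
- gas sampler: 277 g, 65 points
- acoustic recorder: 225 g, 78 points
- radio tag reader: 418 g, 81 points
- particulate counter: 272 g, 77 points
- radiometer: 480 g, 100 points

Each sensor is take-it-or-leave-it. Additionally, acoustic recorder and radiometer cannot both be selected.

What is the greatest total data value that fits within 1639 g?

375

Humidity probe + gimbal camera + LiDAR unit + gas sampler + acoustic recorder + particulate counter uses 1571 of the 1639 g and totals 375.
Every other selection either busts 1639 g or breaks a pairing rule or fails to beat 375.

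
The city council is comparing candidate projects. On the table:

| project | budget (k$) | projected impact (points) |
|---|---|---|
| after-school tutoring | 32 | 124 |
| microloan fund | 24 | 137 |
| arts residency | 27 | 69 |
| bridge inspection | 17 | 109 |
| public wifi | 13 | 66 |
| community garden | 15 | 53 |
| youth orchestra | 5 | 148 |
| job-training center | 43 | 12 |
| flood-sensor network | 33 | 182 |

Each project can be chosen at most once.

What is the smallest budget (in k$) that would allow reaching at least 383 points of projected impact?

Minimise k$ subject to total projected impact ≥ 383.
Taking microloan fund + bridge inspection + youth orchestra gives 394 (≥ 383) for 46 k$.
No combination under 46 k$ hits 383.

46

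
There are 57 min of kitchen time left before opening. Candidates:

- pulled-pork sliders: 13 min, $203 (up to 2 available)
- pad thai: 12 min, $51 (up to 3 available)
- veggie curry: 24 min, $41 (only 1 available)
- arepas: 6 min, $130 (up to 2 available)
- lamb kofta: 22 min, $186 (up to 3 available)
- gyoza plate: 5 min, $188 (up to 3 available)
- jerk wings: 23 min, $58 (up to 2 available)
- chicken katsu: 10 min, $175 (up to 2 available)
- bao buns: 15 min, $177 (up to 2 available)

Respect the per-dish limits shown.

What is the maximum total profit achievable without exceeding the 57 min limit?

1275

Filling by ratio: 2×arepas + 3×gyoza plate + 2×chicken katsu for 1174, with 10 min left unused.
Dropping arepas and chicken katsu frees 16 min; slotting in 2×pulled-pork sliders (26 min) lifts the total to 1275 at 57 min.
Every other selection either busts 57 min or exceeds an availability limit or fails to beat 1275.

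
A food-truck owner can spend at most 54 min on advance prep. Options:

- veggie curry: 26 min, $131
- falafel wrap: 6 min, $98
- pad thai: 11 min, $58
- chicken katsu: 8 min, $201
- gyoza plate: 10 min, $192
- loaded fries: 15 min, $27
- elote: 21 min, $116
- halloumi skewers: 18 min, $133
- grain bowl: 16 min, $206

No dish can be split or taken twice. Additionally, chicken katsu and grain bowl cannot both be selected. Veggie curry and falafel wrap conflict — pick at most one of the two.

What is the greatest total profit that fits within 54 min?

682

Falafel wrap + pad thai + chicken katsu + gyoza plate + halloumi skewers uses 53 of the 54 min and totals 682.
That's the maximum — no feasible swap from here does better than 682.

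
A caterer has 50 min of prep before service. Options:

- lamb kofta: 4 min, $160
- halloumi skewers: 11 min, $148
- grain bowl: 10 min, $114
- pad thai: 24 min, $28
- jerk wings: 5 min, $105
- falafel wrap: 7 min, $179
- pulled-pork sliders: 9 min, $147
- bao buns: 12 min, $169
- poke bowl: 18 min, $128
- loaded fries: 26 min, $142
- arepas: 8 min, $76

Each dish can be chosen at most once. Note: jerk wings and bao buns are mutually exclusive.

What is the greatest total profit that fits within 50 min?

853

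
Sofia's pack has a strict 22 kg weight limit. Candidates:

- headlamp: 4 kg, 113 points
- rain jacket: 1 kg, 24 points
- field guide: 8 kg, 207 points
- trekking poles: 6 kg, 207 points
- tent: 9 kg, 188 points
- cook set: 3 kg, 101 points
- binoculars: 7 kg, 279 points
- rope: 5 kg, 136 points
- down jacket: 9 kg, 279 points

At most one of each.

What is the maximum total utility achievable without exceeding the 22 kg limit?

765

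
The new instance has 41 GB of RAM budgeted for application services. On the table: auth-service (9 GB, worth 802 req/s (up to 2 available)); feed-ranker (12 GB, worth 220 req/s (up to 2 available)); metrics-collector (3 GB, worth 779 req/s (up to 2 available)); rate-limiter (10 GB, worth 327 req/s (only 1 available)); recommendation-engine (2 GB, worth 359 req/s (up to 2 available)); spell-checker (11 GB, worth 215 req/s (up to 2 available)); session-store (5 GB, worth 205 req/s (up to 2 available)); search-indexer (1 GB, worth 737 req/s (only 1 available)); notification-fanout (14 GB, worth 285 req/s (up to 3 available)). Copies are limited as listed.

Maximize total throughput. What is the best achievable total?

The ratio ordering already packs tightly: 2×auth-service + 2×metrics-collector + 2×recommendation-engine + 2×session-store + search-indexer, 39 GB, 5027.
The spare 2 GB is too small for any remaining service, and no exchange beats 5027.

5027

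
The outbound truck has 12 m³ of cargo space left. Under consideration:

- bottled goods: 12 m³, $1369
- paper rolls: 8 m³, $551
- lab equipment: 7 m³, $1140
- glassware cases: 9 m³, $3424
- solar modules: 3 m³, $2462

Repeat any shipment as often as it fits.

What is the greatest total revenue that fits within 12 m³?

9848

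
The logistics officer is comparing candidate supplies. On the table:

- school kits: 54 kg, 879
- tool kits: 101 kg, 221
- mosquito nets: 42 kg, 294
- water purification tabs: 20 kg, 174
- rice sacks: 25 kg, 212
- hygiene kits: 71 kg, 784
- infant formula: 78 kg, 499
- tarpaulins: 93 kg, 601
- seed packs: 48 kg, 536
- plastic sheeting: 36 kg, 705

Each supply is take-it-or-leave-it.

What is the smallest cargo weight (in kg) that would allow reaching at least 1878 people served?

132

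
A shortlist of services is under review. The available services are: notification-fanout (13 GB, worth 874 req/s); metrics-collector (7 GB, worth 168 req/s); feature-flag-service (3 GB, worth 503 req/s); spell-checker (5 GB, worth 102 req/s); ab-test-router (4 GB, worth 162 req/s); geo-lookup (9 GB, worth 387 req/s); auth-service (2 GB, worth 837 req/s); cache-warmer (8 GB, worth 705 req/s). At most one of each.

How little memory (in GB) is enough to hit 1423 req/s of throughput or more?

Need the lightest bundle worth ≥ 1423.
feature-flag-service + ab-test-router + auth-service reaches 1502 using 9 GB.
No combination under 9 GB hits 1423.

9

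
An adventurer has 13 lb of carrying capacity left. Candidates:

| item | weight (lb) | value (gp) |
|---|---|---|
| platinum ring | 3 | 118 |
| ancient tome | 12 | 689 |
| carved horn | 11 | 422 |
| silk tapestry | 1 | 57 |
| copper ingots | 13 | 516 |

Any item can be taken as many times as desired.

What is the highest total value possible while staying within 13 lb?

746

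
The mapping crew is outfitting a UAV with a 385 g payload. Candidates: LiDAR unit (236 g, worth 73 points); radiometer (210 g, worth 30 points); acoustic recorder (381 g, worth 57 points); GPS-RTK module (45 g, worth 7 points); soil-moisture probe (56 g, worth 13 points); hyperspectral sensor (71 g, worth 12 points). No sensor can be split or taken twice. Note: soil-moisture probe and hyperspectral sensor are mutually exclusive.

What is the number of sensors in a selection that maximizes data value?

3

The maximum data value within 385 g is 93.
LiDAR unit + GPS-RTK module + soil-moisture probe hits 93 at 337 g.
All optima have 3 sensors.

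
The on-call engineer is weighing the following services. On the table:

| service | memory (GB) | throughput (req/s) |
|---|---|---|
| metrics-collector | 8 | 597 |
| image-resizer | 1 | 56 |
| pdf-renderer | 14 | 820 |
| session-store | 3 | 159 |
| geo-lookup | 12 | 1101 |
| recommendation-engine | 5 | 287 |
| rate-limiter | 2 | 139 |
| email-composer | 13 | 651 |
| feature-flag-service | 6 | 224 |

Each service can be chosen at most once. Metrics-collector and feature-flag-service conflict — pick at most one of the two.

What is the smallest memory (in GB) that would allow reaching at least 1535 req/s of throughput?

20

Need the lightest bundle worth ≥ 1535.
metrics-collector + geo-lookup reaches 1698 using 20 GB.
No combination under 20 GB hits 1535.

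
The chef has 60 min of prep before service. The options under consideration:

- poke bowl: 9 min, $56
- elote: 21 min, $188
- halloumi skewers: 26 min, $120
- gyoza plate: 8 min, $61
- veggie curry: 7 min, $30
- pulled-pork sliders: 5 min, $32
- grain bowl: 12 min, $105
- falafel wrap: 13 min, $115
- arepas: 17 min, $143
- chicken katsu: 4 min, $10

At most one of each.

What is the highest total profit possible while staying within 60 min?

Taking the top-ratio dishes first gives elote + gyoza plate + pulled-pork sliders + grain bowl + falafel wrap for 501 (59 min).
Replace pulled-pork sliders and grain bowl with arepas: the trade gains 6 net, giving 507 at 59 min.
Next best is poke bowl + elote + falafel wrap + arepas at 502 (60 min) — short by 5.

507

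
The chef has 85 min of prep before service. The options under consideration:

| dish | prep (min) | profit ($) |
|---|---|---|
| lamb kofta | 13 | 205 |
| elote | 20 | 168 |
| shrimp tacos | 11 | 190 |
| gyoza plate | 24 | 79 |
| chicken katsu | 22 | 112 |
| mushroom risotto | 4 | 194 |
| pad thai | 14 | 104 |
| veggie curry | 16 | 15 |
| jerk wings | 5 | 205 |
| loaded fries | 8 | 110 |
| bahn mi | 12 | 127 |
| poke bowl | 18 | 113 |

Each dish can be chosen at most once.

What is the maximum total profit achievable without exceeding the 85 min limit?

The ratio heuristic lands on lamb kofta + elote + shrimp tacos + mushroom risotto + jerk wings + loaded fries + bahn mi (1199) but leaves 12 min idle.
The 20 min tied up in elote is better spent on pad thai + poke bowl — total rises to 1248 (85 min).
Runner-up lamb kofta + elote + shrimp tacos + mushroom risotto + jerk wings + bahn mi + poke bowl tops out at 1202.

1248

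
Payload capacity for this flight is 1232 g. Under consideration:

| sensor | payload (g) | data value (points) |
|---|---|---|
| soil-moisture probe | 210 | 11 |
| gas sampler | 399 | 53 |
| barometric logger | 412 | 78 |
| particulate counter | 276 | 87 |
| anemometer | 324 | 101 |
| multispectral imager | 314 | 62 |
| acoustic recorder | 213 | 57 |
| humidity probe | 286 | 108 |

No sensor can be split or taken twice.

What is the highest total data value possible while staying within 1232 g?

358

Ranking by ratio (data value/g): humidity probe 0.38, particulate counter 0.32, anemometer 0.31, acoustic recorder 0.27.
Greedy by ratio would take particulate counter + anemometer + acoustic recorder + humidity probe: 1099 g used, total 353.
Dropping acoustic recorder frees 213 g; slotting in multispectral imager (314 g) lifts the total to 358 at 1200 g.
An exhaustive check of the 256 subsets confirms 358.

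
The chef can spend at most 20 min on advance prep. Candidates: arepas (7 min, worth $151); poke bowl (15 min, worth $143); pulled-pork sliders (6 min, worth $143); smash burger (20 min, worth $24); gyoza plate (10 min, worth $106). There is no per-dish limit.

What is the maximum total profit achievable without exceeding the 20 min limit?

A density-first pass picks 3×pulled-pork sliders — 429 at 18 min.
Replace 2×pulled-pork sliders with 2×arepas: the trade gains 16 net, giving 445 at 20 min.

445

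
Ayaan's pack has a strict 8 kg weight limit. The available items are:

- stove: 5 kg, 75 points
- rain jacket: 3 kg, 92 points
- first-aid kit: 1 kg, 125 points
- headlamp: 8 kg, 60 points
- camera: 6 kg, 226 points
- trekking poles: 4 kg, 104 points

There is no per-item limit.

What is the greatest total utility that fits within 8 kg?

1000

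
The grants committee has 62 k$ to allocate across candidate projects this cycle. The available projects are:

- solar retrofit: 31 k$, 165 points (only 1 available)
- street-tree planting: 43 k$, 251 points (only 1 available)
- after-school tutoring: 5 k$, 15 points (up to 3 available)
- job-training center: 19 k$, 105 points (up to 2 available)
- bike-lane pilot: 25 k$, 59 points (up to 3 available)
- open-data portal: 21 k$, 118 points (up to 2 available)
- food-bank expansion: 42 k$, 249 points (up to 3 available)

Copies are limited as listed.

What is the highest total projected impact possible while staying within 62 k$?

Ranking by ratio (projected impact/k$): food-bank expansion 5.93, street-tree planting 5.84, open-data portal 5.62, job-training center 5.53.
The ratio heuristic lands on job-training center + food-bank expansion (354) but leaves 1 k$ idle.
Dropping food-bank expansion frees 42 k$; slotting in street-tree planting (43 k$) lifts the total to 356 at 62 k$.

356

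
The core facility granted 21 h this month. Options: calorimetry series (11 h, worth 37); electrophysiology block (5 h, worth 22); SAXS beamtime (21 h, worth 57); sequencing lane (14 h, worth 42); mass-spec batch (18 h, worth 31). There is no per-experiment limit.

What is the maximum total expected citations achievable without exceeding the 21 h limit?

88

The ratio ordering already packs tightly: 4×electrophysiology block, 20 h, 88.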